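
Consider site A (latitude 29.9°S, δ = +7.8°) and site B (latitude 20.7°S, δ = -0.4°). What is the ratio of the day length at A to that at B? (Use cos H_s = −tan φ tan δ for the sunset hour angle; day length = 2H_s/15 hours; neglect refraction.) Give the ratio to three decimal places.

A: H_s = arccos(−tan -29.9° · tan 7.8°) = 85.48°, so 2H_s/15 = 11.3973 h.
B: H_s = arccos(−tan -20.7° · tan -0.4°) = 90.15°, so 2H_s/15 = 12.0200 h.
Ratio A/B = 11.3973 / 12.0200 = 0.9482.

0.948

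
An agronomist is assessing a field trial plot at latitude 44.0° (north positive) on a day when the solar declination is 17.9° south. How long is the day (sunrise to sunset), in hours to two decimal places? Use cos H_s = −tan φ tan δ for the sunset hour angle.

9.58 hours

−tan φ tan δ = −(0.9657)(-0.3230) = 0.3119; H_s = arccos(0.3119) = 71.83°.
Day length = 2 H_s / 15° h⁻¹ = 143.66° / 15 = 9.577 h.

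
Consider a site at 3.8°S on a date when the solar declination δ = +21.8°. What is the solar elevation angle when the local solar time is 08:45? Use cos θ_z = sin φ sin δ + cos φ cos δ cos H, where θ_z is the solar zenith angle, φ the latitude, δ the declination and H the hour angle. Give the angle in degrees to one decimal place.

Hour angle H = 15° × (8.75 − 12) = -48.75°.
With φ = -3.8°, δ = 21.8°, H = -48.75°: sin φ sin δ = -0.0246, cos φ cos δ cos H = 0.6108, so cos θ_z = 0.5862.
θ_z = arccos(0.5862) = 54.11°, so the elevation is 90° − 54.11° = 35.89°.

35.9°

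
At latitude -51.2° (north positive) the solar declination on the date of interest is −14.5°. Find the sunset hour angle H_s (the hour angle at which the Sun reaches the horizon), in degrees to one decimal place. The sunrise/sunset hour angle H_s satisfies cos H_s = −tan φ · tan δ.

108.8°

cos H_s = −tan(-51.2°) · tan(-14.5°) = -0.3217, so H_s = arccos(-0.3217) = 108.77°.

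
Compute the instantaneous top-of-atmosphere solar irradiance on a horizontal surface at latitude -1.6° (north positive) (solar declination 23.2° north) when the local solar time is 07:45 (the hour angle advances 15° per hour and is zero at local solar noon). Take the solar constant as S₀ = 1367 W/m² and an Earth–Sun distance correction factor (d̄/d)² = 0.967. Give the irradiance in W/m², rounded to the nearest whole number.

523 W/m²

Hour angle H = 15° × (7.75 − 12) = -63.75°.
cos θ_z = sin φ sin δ + cos φ cos δ cos H = (-0.0279)(0.3939) + (0.9996)(0.9191)(0.4423) = 0.3954.
Top-of-atmosphere irradiance = S₀ (d̄/d)² cos θ_z = 1367 × 0.967 × 0.3954 = 522.67 W/m².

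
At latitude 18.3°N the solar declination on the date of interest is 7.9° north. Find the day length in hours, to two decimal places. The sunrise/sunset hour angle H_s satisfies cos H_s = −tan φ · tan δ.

−tan φ tan δ = −(0.3307)(0.1388) = -0.0459; H_s = arccos(-0.0459) = 92.63°.
Day length = 2 H_s / 15° h⁻¹ = 185.26° / 15 = 12.351 h.

12.35 hours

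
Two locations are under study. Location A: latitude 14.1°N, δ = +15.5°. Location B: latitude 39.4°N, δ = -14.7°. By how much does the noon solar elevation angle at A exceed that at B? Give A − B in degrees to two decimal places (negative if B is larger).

A: 90° − |14.1 − (15.5)| = 88.60°.
B: 90° − |39.4 − (-14.7)| = 35.90°.
A − B = 88.60 − 35.90 = 52.70°.

+52.70°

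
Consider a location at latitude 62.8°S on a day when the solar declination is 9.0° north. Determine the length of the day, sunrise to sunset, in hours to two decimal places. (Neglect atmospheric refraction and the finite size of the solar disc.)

cos H_s = −tan(-62.8°) · tan(9.0°) = 0.3082, so H_s = arccos(0.3082) = 72.05°.
Day length = 2 H_s / 15° h⁻¹ = 144.10° / 15 = 9.607 h.

9.61 hours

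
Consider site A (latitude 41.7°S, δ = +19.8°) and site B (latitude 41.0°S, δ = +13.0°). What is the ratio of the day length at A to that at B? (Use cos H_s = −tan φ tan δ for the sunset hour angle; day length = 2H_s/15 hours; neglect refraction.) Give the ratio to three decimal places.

A: H_s = arccos(−tan -41.7° · tan 19.8°) = 71.29°, so 2H_s/15 = 9.5053 h.
B: H_s = arccos(−tan -41.0° · tan 13.0°) = 78.42°, so 2H_s/15 = 10.4560 h.
Ratio A/B = 9.5053 / 10.4560 = 0.9091.

0.909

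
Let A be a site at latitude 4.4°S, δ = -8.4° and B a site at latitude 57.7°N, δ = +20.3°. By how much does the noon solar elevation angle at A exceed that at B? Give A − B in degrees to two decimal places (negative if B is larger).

+33.40°

A: 90° − |-4.4 − (-8.4)| = 86.00°.
B: 90° − |57.7 − (20.3)| = 52.60°.
A − B = 86.00 − 52.60 = 33.40°.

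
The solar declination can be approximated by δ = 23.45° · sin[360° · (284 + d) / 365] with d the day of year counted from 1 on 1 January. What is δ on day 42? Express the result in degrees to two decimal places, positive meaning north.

360 × (284 + 42) / 365 = 321.534°; sin(321.534°) = -0.6221.
δ = 23.45 × -0.6221 = -14.588° ≈ -14.59°.

-14.59°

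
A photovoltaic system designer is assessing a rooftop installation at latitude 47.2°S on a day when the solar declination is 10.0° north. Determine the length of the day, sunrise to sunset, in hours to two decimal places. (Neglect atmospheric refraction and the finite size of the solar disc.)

The sunset hour angle satisfies cos H_s = −tan φ tan δ = 0.1904, giving H_s = 79.02°.
Day length = 2 H_s / 15° h⁻¹ = 158.04° / 15 = 10.536 h.

10.54 hours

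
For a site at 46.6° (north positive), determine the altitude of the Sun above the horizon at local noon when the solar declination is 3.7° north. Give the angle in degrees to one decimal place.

At local solar noon the hour angle is zero, so the elevation is 90° − |φ − δ| = 90° − |46.6° − (3.7°)| = 90° − 42.9° = 47.1°.

47.1°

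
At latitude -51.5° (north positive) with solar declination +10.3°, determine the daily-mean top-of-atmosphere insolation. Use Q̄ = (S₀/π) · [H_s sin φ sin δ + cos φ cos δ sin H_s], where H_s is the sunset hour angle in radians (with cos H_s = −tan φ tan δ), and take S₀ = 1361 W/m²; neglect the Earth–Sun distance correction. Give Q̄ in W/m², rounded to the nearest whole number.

The sunset hour angle satisfies cos H_s = −tan φ tan δ = 0.2285, giving H_s = 76.79°. In radians, H_s = 1.3402.
H_s sin φ sin δ = 1.3402 × -0.7826 × 0.1788 = -0.1875.
cos φ cos δ sin H_s = 0.6225 × 0.9839 × 0.9735 = 0.5962.
Q̄ = (1361/π) × (-0.1875 + 0.5962) = 433.22 × 0.4087 = 177.06 W/m².

177 W/m²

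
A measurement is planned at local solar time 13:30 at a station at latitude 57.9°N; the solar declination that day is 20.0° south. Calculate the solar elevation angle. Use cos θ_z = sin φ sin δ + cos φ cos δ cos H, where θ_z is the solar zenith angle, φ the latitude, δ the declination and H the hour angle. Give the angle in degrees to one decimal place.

9.9°

Hour angle H = 15° × (13.5 − 12) = 22.50°.
cos θ_z = sin φ sin δ + cos φ cos δ cos H = (0.8471)(-0.3420) + (0.5314)(0.9397)(0.9239) = 0.1716.
θ_z = arccos(0.1716) = 80.12°, so the elevation is 90° − 80.12° = 9.88°.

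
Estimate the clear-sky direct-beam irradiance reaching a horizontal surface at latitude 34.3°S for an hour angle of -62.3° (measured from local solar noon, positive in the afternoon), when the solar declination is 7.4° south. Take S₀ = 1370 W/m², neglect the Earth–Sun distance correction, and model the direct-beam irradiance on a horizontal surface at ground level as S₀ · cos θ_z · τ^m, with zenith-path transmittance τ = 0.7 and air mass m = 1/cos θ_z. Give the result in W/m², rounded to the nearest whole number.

283 W/m²

cos θ_z = sin φ sin δ + cos φ cos δ cos H = (-0.5635)(-0.1288) + (0.8261)(0.9917)(0.4648) = 0.4534.
Air mass m = 1/cos θ_z = 1/0.4534 = 2.206; τ^m = 0.7^2.206 = 0.4553.
Surface direct beam = 1370 × 0.4534 × 0.4553 = 282.81 W/m².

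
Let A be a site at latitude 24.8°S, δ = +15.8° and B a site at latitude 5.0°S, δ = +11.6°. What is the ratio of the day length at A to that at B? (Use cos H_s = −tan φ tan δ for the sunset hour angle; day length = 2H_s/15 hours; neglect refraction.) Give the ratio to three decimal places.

A: H_s = arccos(−tan -24.8° · tan 15.8°) = 82.49°, so 2H_s/15 = 10.9987 h.
B: H_s = arccos(−tan -5.0° · tan 11.6°) = 88.97°, so 2H_s/15 = 11.8627 h.
Ratio A/B = 10.9987 / 11.8627 = 0.9272.

0.927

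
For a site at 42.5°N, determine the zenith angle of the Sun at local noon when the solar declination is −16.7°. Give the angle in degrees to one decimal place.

59.2°

At local solar noon the hour angle is zero, so the zenith angle is |φ − δ| = |42.5° − (-16.7°)| = 59.2°.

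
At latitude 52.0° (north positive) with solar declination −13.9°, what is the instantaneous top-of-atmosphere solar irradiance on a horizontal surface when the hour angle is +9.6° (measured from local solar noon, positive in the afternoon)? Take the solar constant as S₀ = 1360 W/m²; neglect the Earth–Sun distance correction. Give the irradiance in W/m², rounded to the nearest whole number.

544 W/m²

cos θ_z = sin(52.0°) sin(-13.9°) + cos(52.0°) cos(-13.9°) cos(9.60°) = -0.1893 + 0.5893 = 0.4000.
Top-of-atmosphere irradiance = S₀ cos θ_z = 1360 × 0.4000 = 544.00 W/m².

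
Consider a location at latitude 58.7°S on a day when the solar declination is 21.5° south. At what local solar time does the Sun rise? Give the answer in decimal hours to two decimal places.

−tan φ tan δ = −(-1.6447)(-0.3939) = -0.6478; H_s = arccos(-0.6478) = 130.38°.
Sunrise is at 12 − H_s/15 = 12 − 8.692 = 3.308 h local solar time.

3.31 h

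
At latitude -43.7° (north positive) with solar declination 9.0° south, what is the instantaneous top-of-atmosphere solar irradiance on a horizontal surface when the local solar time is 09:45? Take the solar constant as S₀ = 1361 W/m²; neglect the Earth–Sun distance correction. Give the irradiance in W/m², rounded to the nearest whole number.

955 W/m²

Hour angle H = 15° × (9.75 − 12) = -33.75°.
cos θ_z = sin φ sin δ + cos φ cos δ cos H = (-0.6909)(-0.1564) + (0.7230)(0.9877)(0.8315) = 0.7018.
Top-of-atmosphere irradiance = S₀ cos θ_z = 1361 × 0.7018 = 955.15 W/m².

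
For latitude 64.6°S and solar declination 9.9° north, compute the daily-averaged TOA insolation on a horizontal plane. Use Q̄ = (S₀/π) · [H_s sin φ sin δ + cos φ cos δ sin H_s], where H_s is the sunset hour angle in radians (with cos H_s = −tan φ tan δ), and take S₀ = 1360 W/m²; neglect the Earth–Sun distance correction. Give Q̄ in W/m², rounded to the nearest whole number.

cos H_s = −tan(-64.6°) · tan(9.9°) = 0.3676, so H_s = arccos(0.3676) = 68.43°. In radians, H_s = 1.1943.
H_s sin φ sin δ = 1.1943 × -0.9033 × 0.1719 = -0.1854.
cos φ cos δ sin H_s = 0.4289 × 0.9851 × 0.9300 = 0.3929.
Q̄ = (1360/π) × (-0.1854 + 0.3929) = 432.90 × 0.2075 = 89.83 W/m².

90 W/m²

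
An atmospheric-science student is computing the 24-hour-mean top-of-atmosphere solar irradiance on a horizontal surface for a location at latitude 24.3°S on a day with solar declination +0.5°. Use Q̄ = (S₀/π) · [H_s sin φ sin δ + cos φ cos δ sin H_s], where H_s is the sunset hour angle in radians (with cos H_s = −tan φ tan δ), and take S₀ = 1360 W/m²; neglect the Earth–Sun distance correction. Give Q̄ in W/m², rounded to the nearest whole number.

392 W/m²

−tan φ tan δ = −(-0.4515)(0.0087) = 0.0039; H_s = arccos(0.0039) = 89.78°. In radians, H_s = 1.5670.
H_s sin φ sin δ = 1.5670 × -0.4115 × 0.0087 = -0.0056.
cos φ cos δ sin H_s = 0.9114 × 1.0000 × 1.0000 = 0.9114.
Q̄ = (1360/π) × (-0.0056 + 0.9114) = 432.90 × 0.9058 = 392.12 W/m².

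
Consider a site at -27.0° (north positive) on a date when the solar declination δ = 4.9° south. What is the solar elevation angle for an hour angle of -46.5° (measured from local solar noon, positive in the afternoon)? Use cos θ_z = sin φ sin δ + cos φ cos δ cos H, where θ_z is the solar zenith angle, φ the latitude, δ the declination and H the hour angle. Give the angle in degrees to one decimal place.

With φ = -27.0°, δ = -4.9°, H = -46.50°: sin φ sin δ = 0.0388, cos φ cos δ cos H = 0.6111, so cos θ_z = 0.6499.
θ_z = arccos(0.6499) = 49.47°, so the elevation is 90° − 49.47° = 40.53°.

40.5°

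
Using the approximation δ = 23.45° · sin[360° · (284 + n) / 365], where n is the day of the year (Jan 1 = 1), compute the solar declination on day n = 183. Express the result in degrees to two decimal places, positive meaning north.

360 × (284 + 183) / 365 = 460.603°; sin(460.603°) = 0.9829.
δ = 23.45 × 0.9829 = 23.049° ≈ +23.05°.

+23.05°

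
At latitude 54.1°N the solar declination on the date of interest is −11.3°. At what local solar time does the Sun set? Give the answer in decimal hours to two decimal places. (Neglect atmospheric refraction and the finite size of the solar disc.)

16.93 h

The sunset hour angle satisfies cos H_s = −tan φ tan δ = 0.2760, giving H_s = 73.98°.
Sunset is at 12 + H_s/15 = 12 + 4.932 = 16.932 h local solar time.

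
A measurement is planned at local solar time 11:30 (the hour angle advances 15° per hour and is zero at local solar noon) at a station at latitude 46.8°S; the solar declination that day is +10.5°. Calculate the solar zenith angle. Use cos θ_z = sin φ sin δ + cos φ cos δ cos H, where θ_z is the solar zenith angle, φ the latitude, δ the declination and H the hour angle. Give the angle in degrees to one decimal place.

57.7°

Hour angle H = 15° × (11.5 − 12) = -7.50°.
With φ = -46.8°, δ = 10.5°, H = -7.50°: sin φ sin δ = -0.1328, cos φ cos δ cos H = 0.6673, so cos θ_z = 0.5345.
θ_z = arccos(0.5345) = 57.69°.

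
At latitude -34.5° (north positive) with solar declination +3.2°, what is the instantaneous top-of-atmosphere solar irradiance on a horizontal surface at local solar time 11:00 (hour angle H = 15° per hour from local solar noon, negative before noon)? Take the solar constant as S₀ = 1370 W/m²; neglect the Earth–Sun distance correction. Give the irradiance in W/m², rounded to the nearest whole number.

Hour angle H = 15° × (11 − 12) = -15.00°.
cos θ_z = sin(-34.5°) sin(3.2°) + cos(-34.5°) cos(3.2°) cos(-15.00°) = -0.0316 + 0.7948 = 0.7632.
Top-of-atmosphere irradiance = S₀ cos θ_z = 1370 × 0.7632 = 1045.58 W/m².

1046 W/m²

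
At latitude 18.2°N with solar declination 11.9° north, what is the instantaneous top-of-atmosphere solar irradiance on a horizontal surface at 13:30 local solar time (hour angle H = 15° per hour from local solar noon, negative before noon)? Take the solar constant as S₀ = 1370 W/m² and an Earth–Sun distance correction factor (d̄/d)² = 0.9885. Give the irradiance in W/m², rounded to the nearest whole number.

Hour angle H = 15° × (13.5 − 12) = 22.50°.
cos θ_z = sin(18.2°) sin(11.9°) + cos(18.2°) cos(11.9°) cos(22.50°) = 0.0644 + 0.8588 = 0.9232.
Top-of-atmosphere irradiance = S₀ (d̄/d)² cos θ_z = 1370 × 0.9885 × 0.9232 = 1250.24 W/m².

1250 W/m²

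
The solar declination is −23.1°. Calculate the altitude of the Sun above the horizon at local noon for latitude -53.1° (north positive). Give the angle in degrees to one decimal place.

At local solar noon the hour angle is zero, so the elevation is 90° − |φ − δ| = 90° − |-53.1° − (-23.1°)| = 90° − 30.0° = 60.0°.

60.0°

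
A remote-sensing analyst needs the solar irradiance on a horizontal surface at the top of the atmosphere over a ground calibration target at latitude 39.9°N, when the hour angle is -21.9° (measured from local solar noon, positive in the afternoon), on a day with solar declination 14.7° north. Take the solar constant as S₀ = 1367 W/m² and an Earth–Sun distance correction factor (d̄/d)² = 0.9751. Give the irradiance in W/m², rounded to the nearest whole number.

With φ = 39.9°, δ = 14.7°, H = -21.90°: sin φ sin δ = 0.1628, cos φ cos δ cos H = 0.6885, so cos θ_z = 0.8513.
Top-of-atmosphere irradiance = S₀ (d̄/d)² cos θ_z = 1367 × 0.9751 × 0.8513 = 1134.75 W/m².

1135 W/m²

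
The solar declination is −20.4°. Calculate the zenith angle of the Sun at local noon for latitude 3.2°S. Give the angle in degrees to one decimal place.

17.2°

At local solar noon the hour angle is zero, so the zenith angle is |φ − δ| = |-3.2° − (-20.4°)| = 17.2°.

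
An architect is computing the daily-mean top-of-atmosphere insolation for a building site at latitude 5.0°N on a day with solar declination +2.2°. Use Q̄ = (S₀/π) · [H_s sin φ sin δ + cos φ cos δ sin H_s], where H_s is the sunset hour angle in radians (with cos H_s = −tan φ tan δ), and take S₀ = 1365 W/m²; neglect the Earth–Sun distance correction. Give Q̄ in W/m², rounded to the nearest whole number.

435 W/m²

cos H_s = −tan(5.0°) · tan(2.2°) = -0.0034, so H_s = arccos(-0.0034) = 90.19°. In radians, H_s = 1.5741.
H_s sin φ sin δ = 1.5741 × 0.0872 × 0.0384 = 0.0053.
cos φ cos δ sin H_s = 0.9962 × 0.9993 × 1.0000 = 0.9955.
Q̄ = (1365/π) × (0.0053 + 0.9955) = 434.49 × 1.0008 = 434.84 W/m².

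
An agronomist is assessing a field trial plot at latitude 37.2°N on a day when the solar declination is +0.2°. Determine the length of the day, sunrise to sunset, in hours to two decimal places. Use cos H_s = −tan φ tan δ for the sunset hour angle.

The sunset hour angle satisfies cos H_s = −tan φ tan δ = -0.0026, giving H_s = 90.15°.
Day length = 2 H_s / 15° h⁻¹ = 180.30° / 15 = 12.020 h.

12.02 hours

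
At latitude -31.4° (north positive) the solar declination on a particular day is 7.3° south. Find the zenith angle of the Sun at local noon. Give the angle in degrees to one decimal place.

At local solar noon the hour angle is zero, so the zenith angle is |φ − δ| = |-31.4° − (-7.3°)| = 24.1°.

24.1°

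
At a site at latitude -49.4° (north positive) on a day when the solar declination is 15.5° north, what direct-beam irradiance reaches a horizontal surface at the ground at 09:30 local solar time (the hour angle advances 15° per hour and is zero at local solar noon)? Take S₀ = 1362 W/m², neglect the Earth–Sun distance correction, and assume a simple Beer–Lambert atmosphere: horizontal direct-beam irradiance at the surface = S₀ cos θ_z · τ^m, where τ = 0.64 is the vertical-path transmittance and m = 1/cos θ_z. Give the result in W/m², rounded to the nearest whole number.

88 W/m²

Hour angle H = 15° × (9.5 − 12) = -37.50°.
cos θ_z = sin φ sin δ + cos φ cos δ cos H = (-0.7593)(0.2672) + (0.6508)(0.9636)(0.7934) = 0.2947.
Air mass m = 1/cos θ_z = 1/0.2947 = 3.393; τ^m = 0.64^3.393 = 0.2200.
Surface direct beam = 1362 × 0.2947 × 0.2200 = 88.30 W/m².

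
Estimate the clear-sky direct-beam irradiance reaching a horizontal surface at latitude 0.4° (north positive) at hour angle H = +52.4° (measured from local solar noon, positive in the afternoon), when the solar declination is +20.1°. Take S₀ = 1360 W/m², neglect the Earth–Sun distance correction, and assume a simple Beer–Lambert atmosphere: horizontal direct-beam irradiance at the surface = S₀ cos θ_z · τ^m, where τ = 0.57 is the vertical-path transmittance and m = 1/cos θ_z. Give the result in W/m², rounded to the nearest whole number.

295 W/m²

With φ = 0.4°, δ = 20.1°, H = 52.40°: sin φ sin δ = 0.0024, cos φ cos δ cos H = 0.5730, so cos θ_z = 0.5754.
Air mass m = 1/cos θ_z = 1/0.5754 = 1.738; τ^m = 0.57^1.738 = 0.3765.
Surface direct beam = 1360 × 0.5754 × 0.3765 = 294.63 W/m².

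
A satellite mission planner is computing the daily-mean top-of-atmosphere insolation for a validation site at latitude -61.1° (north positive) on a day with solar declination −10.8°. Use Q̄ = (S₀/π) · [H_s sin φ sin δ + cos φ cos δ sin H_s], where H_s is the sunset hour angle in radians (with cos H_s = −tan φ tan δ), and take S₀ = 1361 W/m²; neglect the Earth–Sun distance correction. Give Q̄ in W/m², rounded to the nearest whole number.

330 W/m²

The sunset hour angle satisfies cos H_s = −tan φ tan δ = -0.3456, giving H_s = 110.22°. In radians, H_s = 1.9237.
H_s sin φ sin δ = 1.9237 × -0.8755 × -0.1874 = 0.3156.
cos φ cos δ sin H_s = 0.4833 × 0.9823 × 0.9384 = 0.4455.
Q̄ = (1361/π) × (0.3156 + 0.4455) = 433.22 × 0.7611 = 329.72 W/m².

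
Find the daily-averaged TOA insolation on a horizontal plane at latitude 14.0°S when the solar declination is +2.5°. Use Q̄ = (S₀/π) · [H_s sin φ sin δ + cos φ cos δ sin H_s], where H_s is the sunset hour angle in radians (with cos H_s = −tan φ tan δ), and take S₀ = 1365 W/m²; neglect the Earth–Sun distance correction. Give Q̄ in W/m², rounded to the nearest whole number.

414 W/m²

The sunset hour angle satisfies cos H_s = −tan φ tan δ = 0.0109, giving H_s = 89.38°. In radians, H_s = 1.5600.
H_s sin φ sin δ = 1.5600 × -0.2419 × 0.0436 = -0.0165.
cos φ cos δ sin H_s = 0.9703 × 0.9990 × 0.9999 = 0.9692.
Q̄ = (1365/π) × (-0.0165 + 0.9692) = 434.49 × 0.9527 = 413.94 W/m².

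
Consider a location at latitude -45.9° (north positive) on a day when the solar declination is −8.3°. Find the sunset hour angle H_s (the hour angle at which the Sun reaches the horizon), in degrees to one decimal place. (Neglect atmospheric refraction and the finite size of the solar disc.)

cos H_s = −tan(-45.9°) · tan(-8.3°) = -0.1505, so H_s = arccos(-0.1505) = 98.66°.

98.7°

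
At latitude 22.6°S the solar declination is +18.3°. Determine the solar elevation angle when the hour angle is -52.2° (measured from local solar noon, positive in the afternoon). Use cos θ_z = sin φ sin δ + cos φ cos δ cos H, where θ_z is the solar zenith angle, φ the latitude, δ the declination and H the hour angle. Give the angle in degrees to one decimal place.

24.6°

cos θ_z = sin(-22.6°) sin(18.3°) + cos(-22.6°) cos(18.3°) cos(-52.20°) = -0.1207 + 0.5372 = 0.4165.
θ_z = arccos(0.4165) = 65.39°, so the elevation is 90° − 65.39° = 24.61°.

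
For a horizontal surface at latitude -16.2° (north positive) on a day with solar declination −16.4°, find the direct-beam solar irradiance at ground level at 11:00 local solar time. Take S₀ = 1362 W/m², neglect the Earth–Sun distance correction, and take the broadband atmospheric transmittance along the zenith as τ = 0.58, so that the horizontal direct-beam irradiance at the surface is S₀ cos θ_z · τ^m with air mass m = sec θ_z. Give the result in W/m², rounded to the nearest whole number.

Hour angle H = 15° × (11 − 12) = -15.00°.
cos θ_z = sin φ sin δ + cos φ cos δ cos H = (-0.2790)(-0.2823) + (0.9603)(0.9593)(0.9659) = 0.9686.
Air mass m = 1/cos θ_z = 1/0.9686 = 1.032; τ^m = 0.58^1.032 = 0.5700.
Surface direct beam = 1362 × 0.9686 × 0.5700 = 751.96 W/m².

752 W/m²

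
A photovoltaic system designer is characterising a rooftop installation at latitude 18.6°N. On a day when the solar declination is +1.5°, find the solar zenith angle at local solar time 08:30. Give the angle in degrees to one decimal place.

54.2°

Hour angle H = 15° × (8.5 − 12) = -52.50°.
cos θ_z = sin φ sin δ + cos φ cos δ cos H = (0.3190)(0.0262) + (0.9478)(0.9997)(0.6088) = 0.5852.
θ_z = arccos(0.5852) = 54.18°.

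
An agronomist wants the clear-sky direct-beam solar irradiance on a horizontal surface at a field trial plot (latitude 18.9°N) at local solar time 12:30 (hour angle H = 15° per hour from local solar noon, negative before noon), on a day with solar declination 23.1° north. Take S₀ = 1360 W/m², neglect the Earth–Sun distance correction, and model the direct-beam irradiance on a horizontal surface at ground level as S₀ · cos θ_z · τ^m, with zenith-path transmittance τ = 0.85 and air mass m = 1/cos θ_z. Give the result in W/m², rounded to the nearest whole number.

1142 W/m²

Hour angle H = 15° × (12.5 − 12) = 7.50°.
cos θ_z = sin(18.9°) sin(23.1°) + cos(18.9°) cos(23.1°) cos(7.50°) = 0.1271 + 0.8628 = 0.9899.
Air mass m = 1/cos θ_z = 1/0.9899 = 1.010; τ^m = 0.85^1.010 = 0.8486.
Surface direct beam = 1360 × 0.9899 × 0.8486 = 1142.44 W/m².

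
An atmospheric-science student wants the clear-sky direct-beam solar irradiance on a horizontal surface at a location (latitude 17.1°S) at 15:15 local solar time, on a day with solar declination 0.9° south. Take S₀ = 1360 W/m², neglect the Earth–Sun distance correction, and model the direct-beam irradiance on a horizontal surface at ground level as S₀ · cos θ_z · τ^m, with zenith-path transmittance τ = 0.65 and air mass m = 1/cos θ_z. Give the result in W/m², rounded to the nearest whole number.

Hour angle H = 15° × (15.25 − 12) = 48.75°.
With φ = -17.1°, δ = -0.9°, H = 48.75°: sin φ sin δ = 0.0046, cos φ cos δ cos H = 0.6301, so cos θ_z = 0.6347.
Air mass m = 1/cos θ_z = 1/0.6347 = 1.576; τ^m = 0.65^1.576 = 0.5072.
Surface direct beam = 1360 × 0.6347 × 0.5072 = 437.81 W/m².

438 W/m²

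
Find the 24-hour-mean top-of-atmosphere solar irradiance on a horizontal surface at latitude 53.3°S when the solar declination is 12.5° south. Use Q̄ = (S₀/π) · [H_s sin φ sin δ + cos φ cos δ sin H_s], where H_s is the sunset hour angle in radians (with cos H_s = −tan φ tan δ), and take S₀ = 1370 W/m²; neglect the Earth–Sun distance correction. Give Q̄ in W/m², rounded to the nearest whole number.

385 W/m²

The sunset hour angle satisfies cos H_s = −tan φ tan δ = -0.2974, giving H_s = 107.30°. In radians, H_s = 1.8727.
H_s sin φ sin δ = 1.8727 × -0.8018 × -0.2164 = 0.3249.
cos φ cos δ sin H_s = 0.5976 × 0.9763 × 0.9548 = 0.5571.
Q̄ = (1370/π) × (0.3249 + 0.5571) = 436.08 × 0.8820 = 384.62 W/m².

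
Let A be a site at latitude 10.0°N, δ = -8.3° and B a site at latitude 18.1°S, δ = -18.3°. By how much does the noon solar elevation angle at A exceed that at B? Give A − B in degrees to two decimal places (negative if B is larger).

-18.10°

A: 90° − |10.0 − (-8.3)| = 71.70°.
B: 90° − |-18.1 − (-18.3)| = 89.80°.
A − B = 71.70 − 89.80 = -18.10°.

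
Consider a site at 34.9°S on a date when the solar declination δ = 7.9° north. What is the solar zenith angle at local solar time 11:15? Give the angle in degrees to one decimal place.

Hour angle H = 15° × (11.25 − 12) = -11.25°.
With φ = -34.9°, δ = 7.9°, H = -11.25°: sin φ sin δ = -0.0786, cos φ cos δ cos H = 0.7968, so cos θ_z = 0.7182.
θ_z = arccos(0.7182) = 44.09°.

44.1°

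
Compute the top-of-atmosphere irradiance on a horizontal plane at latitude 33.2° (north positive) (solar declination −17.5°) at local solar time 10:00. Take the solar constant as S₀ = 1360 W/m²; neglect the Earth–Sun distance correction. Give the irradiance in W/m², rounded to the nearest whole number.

Hour angle H = 15° × (10 − 12) = -30.00°.
cos θ_z = sin(33.2°) sin(-17.5°) + cos(33.2°) cos(-17.5°) cos(-30.00°) = -0.1647 + 0.6911 = 0.5264.
Top-of-atmosphere irradiance = S₀ cos θ_z = 1360 × 0.5264 = 715.90 W/m².

716 W/m²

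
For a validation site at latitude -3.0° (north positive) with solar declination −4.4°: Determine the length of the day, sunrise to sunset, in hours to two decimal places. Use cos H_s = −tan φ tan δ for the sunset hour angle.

cos H_s = −tan(-3.0°) · tan(-4.4°) = -0.0040, so H_s = arccos(-0.0040) = 90.23°.
Day length = 2 H_s / 15° h⁻¹ = 180.46° / 15 = 12.031 h.

12.03 hours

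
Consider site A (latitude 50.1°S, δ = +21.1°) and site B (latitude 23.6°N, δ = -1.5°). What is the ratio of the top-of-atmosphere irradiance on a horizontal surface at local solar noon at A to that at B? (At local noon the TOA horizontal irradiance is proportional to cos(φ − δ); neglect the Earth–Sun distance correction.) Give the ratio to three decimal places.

A: cos θ_z = cos(-50.1° − (21.1°)) = 0.3223.
B: cos θ_z = cos(23.6° − (-1.5°)) = 0.9056.
Ratio A/B = 0.3223 / 0.9056 = 0.3559.

0.356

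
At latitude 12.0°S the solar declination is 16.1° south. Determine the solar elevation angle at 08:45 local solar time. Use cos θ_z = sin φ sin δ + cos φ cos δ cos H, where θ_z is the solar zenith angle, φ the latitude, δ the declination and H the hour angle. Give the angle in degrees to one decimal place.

Hour angle H = 15° × (8.75 − 12) = -48.75°.
cos θ_z = sin φ sin δ + cos φ cos δ cos H = (-0.2079)(-0.2773) + (0.9781)(0.9608)(0.6593) = 0.6772.
θ_z = arccos(0.6772) = 47.37°, so the elevation is 90° − 47.37° = 42.63°.

42.6°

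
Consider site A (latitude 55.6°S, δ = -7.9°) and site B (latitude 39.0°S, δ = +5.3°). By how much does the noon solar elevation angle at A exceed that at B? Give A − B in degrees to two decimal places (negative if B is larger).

-3.40°

A: 90° − |-55.6 − (-7.9)| = 42.30°.
B: 90° − |-39.0 − (5.3)| = 45.70°.
A − B = 42.30 − 45.70 = -3.40°.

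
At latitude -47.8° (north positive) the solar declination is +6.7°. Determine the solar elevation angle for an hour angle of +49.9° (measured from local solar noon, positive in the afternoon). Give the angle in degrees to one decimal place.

20.1°

cos θ_z = sin(-47.8°) sin(6.7°) + cos(-47.8°) cos(6.7°) cos(49.90°) = -0.0864 + 0.4297 = 0.3433.
θ_z = arccos(0.3433) = 69.92°, so the elevation is 90° − 69.92° = 20.08°.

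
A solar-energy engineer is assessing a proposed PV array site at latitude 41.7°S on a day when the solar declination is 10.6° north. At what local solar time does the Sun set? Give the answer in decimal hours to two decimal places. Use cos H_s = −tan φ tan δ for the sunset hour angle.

17.36 h

cos H_s = −tan(-41.7°) · tan(10.6°) = 0.1667, so H_s = arccos(0.1667) = 80.40°.
Sunset is at 12 + H_s/15 = 12 + 5.360 = 17.360 h local solar time.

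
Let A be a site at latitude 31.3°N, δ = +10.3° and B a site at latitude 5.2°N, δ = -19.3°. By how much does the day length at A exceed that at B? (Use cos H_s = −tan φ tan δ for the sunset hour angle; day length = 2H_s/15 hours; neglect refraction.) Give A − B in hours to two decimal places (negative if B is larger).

A: H_s = arccos(−tan 31.3° · tan 10.3°) = 96.34°, so 2H_s/15 = 12.8453 h.
B: H_s = arccos(−tan 5.2° · tan -19.3°) = 88.17°, so 2H_s/15 = 11.7560 h.
A − B = 12.8453 − 11.7560 = 1.0893 h.

+1.09 h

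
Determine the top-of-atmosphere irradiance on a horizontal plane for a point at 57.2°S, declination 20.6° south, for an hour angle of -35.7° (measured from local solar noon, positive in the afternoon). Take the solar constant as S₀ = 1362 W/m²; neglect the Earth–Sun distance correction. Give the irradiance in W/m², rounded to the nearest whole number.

With φ = -57.2°, δ = -20.6°, H = -35.70°: sin φ sin δ = 0.2957, cos φ cos δ cos H = 0.4118, so cos θ_z = 0.7075.
Top-of-atmosphere irradiance = S₀ cos θ_z = 1362 × 0.7075 = 963.62 W/m².

964 W/m²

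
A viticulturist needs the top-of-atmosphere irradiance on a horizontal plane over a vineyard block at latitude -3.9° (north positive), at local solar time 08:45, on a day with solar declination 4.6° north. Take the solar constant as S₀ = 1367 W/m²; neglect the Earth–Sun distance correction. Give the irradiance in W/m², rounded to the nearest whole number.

889 W/m²

Hour angle H = 15° × (8.75 − 12) = -48.75°.
cos θ_z = sin φ sin δ + cos φ cos δ cos H = (-0.0680)(0.0802) + (0.9977)(0.9968)(0.6593) = 0.6502.
Top-of-atmosphere irradiance = S₀ cos θ_z = 1367 × 0.6502 = 888.82 W/m².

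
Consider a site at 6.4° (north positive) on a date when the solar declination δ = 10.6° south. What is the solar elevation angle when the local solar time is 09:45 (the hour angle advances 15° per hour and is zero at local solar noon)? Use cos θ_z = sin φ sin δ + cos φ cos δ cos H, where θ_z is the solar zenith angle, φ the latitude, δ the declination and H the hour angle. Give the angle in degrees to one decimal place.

Hour angle H = 15° × (9.75 − 12) = -33.75°.
cos θ_z = sin φ sin δ + cos φ cos δ cos H = (0.1115)(-0.1840) + (0.9938)(0.9829)(0.8315) = 0.7917.
θ_z = arccos(0.7917) = 37.66°, so the elevation is 90° − 37.66° = 52.34°.

52.3°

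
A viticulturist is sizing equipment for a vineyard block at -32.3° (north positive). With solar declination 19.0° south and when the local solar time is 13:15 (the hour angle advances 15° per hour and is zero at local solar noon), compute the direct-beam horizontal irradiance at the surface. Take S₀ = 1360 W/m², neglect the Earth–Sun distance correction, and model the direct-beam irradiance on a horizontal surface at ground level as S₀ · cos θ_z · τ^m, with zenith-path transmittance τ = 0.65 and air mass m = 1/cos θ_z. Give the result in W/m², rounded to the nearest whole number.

797 W/m²

Hour angle H = 15° × (13.25 − 12) = 18.75°.
With φ = -32.3°, δ = -19.0°, H = 18.75°: sin φ sin δ = 0.1740, cos φ cos δ cos H = 0.7568, so cos θ_z = 0.9308.
Air mass m = 1/cos θ_z = 1/0.9308 = 1.074; τ^m = 0.65^1.074 = 0.6296.
Surface direct beam = 1360 × 0.9308 × 0.6296 = 797.00 W/m².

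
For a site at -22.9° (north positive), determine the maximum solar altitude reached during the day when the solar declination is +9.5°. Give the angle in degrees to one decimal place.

At local solar noon the hour angle is zero, so the elevation is 90° − |φ − δ| = 90° − |-22.9° − (9.5°)| = 90° − 32.4° = 57.6°.

57.6°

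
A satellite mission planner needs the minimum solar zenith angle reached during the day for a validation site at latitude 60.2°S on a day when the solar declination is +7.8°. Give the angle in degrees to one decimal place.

68.0°

At local solar noon the hour angle is zero, so the zenith angle is |φ − δ| = |-60.2° − (7.8°)| = 68.0°.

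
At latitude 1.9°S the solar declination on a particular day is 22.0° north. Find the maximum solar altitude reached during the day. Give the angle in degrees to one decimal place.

66.1°

At local solar noon the hour angle is zero, so the elevation is 90° − |φ − δ| = 90° − |-1.9° − (22.0°)| = 90° − 23.9° = 66.1°.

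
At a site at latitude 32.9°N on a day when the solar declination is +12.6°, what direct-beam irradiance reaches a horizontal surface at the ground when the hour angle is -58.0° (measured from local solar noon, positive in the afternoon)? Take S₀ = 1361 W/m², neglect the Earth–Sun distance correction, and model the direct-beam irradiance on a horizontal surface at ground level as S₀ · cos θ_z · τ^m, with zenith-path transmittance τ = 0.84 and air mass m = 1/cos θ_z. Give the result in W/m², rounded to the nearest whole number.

549 W/m²

cos θ_z = sin φ sin δ + cos φ cos δ cos H = (0.5432)(0.2181) + (0.8396)(0.9759)(0.5299) = 0.5527.
Air mass m = 1/cos θ_z = 1/0.5527 = 1.809; τ^m = 0.84^1.809 = 0.7295.
Surface direct beam = 1361 × 0.5527 × 0.7295 = 548.75 W/m².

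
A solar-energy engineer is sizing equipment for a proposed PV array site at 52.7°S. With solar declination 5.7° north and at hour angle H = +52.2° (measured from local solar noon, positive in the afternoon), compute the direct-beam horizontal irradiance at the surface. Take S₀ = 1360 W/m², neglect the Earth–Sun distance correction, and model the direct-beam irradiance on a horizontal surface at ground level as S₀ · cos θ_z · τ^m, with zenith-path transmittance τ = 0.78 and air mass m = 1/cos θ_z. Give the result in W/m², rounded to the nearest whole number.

168 W/m²

cos θ_z = sin(-52.7°) sin(5.7°) + cos(-52.7°) cos(5.7°) cos(52.20°) = -0.0790 + 0.3696 = 0.2906.
Air mass m = 1/cos θ_z = 1/0.2906 = 3.441; τ^m = 0.78^3.441 = 0.4253.
Surface direct beam = 1360 × 0.2906 × 0.4253 = 168.09 W/m².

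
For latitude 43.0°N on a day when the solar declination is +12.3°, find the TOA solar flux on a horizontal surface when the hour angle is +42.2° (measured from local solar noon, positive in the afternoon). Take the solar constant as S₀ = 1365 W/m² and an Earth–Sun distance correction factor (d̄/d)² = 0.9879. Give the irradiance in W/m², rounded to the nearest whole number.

cos θ_z = sin φ sin δ + cos φ cos δ cos H = (0.6820)(0.2130) + (0.7314)(0.9770)(0.7408) = 0.6746.
Top-of-atmosphere irradiance = S₀ (d̄/d)² cos θ_z = 1365 × 0.9879 × 0.6746 = 909.69 W/m².

910 W/m²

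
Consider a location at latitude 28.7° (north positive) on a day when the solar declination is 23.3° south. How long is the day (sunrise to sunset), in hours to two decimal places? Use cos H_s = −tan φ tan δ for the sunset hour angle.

cos H_s = −tan(28.7°) · tan(-23.3°) = 0.2358, so H_s = arccos(0.2358) = 76.36°.
Day length = 2 H_s / 15° h⁻¹ = 152.72° / 15 = 10.181 h.

10.18 hours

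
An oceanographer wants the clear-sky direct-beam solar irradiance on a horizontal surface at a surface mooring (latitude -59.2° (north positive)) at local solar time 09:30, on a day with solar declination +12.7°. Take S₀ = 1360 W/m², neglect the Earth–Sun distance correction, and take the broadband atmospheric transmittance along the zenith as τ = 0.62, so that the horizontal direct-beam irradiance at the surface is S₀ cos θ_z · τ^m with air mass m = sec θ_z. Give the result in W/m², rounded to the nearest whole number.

28 W/m²

Hour angle H = 15° × (9.5 − 12) = -37.50°.
With φ = -59.2°, δ = 12.7°, H = -37.50°: sin φ sin δ = -0.1888, cos φ cos δ cos H = 0.3963, so cos θ_z = 0.2075.
Air mass m = 1/cos θ_z = 1/0.2075 = 4.819; τ^m = 0.62^4.819 = 0.0999.
Surface direct beam = 1360 × 0.2075 × 0.0999 = 28.19 W/m².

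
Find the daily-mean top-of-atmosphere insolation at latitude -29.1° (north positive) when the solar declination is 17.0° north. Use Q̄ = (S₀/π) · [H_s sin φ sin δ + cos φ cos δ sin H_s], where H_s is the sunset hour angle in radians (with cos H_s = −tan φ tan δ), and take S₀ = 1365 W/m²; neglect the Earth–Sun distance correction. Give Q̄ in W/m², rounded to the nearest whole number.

271 W/m²

−tan φ tan δ = −(-0.5566)(0.3057) = 0.1702; H_s = arccos(0.1702) = 80.20°. In radians, H_s = 1.3998.
H_s sin φ sin δ = 1.3998 × -0.4863 × 0.2924 = -0.1990.
cos φ cos δ sin H_s = 0.8738 × 0.9563 × 0.9854 = 0.8234.
Q̄ = (1365/π) × (-0.1990 + 0.8234) = 434.49 × 0.6244 = 271.30 W/m².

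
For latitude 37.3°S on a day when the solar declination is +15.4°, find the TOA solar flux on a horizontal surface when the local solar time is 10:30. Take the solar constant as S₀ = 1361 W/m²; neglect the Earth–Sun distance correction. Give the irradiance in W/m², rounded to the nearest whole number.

745 W/m²

Hour angle H = 15° × (10.5 − 12) = -22.50°.
cos θ_z = sin(-37.3°) sin(15.4°) + cos(-37.3°) cos(15.4°) cos(-22.50°) = -0.1609 + 0.7085 = 0.5476.
Top-of-atmosphere irradiance = S₀ cos θ_z = 1361 × 0.5476 = 745.28 W/m².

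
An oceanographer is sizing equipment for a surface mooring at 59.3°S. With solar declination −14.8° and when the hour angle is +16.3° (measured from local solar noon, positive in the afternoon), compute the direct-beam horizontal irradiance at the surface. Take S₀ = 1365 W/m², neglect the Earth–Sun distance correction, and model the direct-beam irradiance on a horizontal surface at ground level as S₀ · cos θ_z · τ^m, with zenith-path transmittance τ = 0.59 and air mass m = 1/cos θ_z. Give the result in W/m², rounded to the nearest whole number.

With φ = -59.3°, δ = -14.8°, H = 16.30°: sin φ sin δ = 0.2196, cos φ cos δ cos H = 0.4738, so cos θ_z = 0.6934.
Air mass m = 1/cos θ_z = 1/0.6934 = 1.442; τ^m = 0.59^1.442 = 0.4673.
Surface direct beam = 1365 × 0.6934 × 0.4673 = 442.30 W/m².

442 W/m²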